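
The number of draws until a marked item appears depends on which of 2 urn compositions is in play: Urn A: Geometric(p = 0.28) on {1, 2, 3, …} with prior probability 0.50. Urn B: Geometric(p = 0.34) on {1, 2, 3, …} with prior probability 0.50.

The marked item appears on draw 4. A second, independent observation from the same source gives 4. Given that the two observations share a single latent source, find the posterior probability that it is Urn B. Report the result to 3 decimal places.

By Bayes' theorem, P(k | x) = w_k f_k(x) / Σ_j w_j f_j(x).
Since both observations come from the same component, the likelihood for component k is f_k(x₁)·f_k(x₂).
  f_A = [0.28·(1−0.28)^3 = 0.28·0.373248 = 0.104509] × [0.104509] = 0.0109222
  f_B = [0.34·(1−0.34)^3 = 0.34·0.287496 = 0.0977486] × [0.0977486] = 0.0095548
Weight by the priors:
  w_A·f_A = 0.50 × 0.0109222 = 0.00546111
  w_B·f_B = 0.50 × 0.0095548 = 0.0047774
Normaliser: 0.00546111 + 0.0047774 = 0.0102385
So the posterior for Urn B is 0.0047774 / 0.0102385 ≈ 0.467.

0.467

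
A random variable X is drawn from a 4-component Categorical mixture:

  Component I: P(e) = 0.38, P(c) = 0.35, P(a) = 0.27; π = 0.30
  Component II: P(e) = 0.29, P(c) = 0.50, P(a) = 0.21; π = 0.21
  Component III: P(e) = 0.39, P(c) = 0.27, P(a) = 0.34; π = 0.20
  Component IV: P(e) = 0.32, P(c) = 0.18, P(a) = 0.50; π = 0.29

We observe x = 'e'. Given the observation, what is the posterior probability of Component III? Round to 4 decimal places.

0.2256

The responsibility of component k is P(Z=k) f_k(x) divided by Σ_j P(Z=j) f_j(x).
Component likelihoods at x = 'e':
  L_I = 0.38
  L_II = 0.29
  L_III = 0.39
  L_IV = 0.32
Unnormalised posteriors:
  P(Z=I)·L_I = 0.30 × 0.38 = 0.114
  P(Z=II)·L_II = 0.21 × 0.29 = 0.0609
  P(Z=III)·L_III = 0.20 × 0.39 = 0.078
  P(Z=IV)·L_IV = 0.29 × 0.32 = 0.0928
Denominator: 0.114 + 0.0609 + 0.078 + 0.0928 = 0.3457
P(Component III | 'e') = 0.078 / 0.3457 ≈ 0.2256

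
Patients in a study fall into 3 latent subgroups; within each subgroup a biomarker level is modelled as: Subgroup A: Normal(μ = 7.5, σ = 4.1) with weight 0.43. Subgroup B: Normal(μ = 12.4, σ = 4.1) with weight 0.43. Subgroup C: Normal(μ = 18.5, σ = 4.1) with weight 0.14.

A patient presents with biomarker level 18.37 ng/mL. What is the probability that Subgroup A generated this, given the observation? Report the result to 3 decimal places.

0.042

The responsibility of component k is w_k f_k(x) divided by Σ_j w_j f_j(x).
Normal densities:
  f_A = (1/(4.1·√(2π)))·exp(−(18.37−7.5)²/(2·4.1²)) = 0.097303·exp(-3.51448) = 0.00289605
  f_B = (1/(4.1·√(2π)))·exp(−(18.37−12.4)²/(2·4.1²)) = 0.097303·exp(-1.06011) = 0.0337075
  f_C = (1/(4.1·√(2π)))·exp(−(18.37−18.5)²/(2·4.1²)) = 0.097303·exp(-0.00050) = 0.0972541
Unnormalised posteriors:
  w_A·f_A = 0.43 × 0.00289605 = 0.0012453
  w_B·f_B = 0.43 × 0.0337075 = 0.0144942
  w_C·f_C = 0.14 × 0.0972541 = 0.0136156
Marginal: 0.0012453 + 0.0144942 + 0.0136156 = 0.0293551
P(Subgroup A | data) ≈ 0.042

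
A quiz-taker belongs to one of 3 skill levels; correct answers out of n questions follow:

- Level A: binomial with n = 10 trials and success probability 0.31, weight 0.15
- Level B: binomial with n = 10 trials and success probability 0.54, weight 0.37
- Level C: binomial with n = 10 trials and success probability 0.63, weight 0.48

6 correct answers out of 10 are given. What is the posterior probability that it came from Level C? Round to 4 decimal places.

0.5606

By Bayes' theorem, P(k | x) = P(Z=k) f_k(x) / Σ_j P(Z=j) f_j(x).
Evaluate each component's likelihood at the observed value:
  L_A = 0.042246
  L_B = 0.233138
  L_C = 0.246076
Unnormalised posteriors:
  P(Z=A)·L_A = 0.15 × 0.042246 = 0.0063369
  P(Z=B)·L_B = 0.37 × 0.233138 = 0.0862611
  P(Z=C)·L_C = 0.48 × 0.246076 = 0.118117
Marginal: 0.0063369 + 0.0862611 + 0.118117 = 0.210715
Responsibility of Level C: 0.118117 / 0.210715 ≈ 0.5606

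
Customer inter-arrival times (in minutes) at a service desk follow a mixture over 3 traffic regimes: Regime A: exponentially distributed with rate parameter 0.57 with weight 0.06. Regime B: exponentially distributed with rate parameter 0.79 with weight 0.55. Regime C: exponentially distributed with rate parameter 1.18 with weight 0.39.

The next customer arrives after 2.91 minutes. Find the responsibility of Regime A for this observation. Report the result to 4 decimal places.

The responsibility of component k is w_k f_k(x) divided by Σ_j w_j f_j(x).
Exponential densities:
  L_A = 0.10852
  L_B = 0.0792917
  L_C = 0.0380716
Weight by the priors:
  w_A·L_A = 0.06 × 0.10852 = 0.00651121
  w_B·L_B = 0.55 × 0.0792917 = 0.0436104
  w_C·L_C = 0.39 × 0.0380716 = 0.0148479
Marginal: 0.00651121 + 0.0436104 + 0.0148479 = 0.0649696
P(Regime A | 2.91 minutes) = 0.00651121 / 0.0649696 ≈ 0.1002

0.1002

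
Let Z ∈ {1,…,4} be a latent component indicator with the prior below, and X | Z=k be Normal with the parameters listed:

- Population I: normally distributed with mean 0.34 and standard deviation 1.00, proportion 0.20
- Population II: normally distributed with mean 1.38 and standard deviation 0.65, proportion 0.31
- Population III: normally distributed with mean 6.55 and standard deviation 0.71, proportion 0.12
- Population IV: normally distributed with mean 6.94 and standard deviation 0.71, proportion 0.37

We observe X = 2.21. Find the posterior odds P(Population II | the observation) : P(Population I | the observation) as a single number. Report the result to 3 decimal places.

The posterior odds equal the prior odds times the likelihood ratio: (w_i/w_j)·(f_i(x)/f_j(x)).
Normal densities:
  f_I = 0.0694333
  f_II = 0.271601
  f_III = 4.32501e-09
  f_IV = 1.29495e-10
Odds = (0.31/0.20) × (0.271601/0.0694333) = 1.55 × 3.91168 ≈ 6.063

6.063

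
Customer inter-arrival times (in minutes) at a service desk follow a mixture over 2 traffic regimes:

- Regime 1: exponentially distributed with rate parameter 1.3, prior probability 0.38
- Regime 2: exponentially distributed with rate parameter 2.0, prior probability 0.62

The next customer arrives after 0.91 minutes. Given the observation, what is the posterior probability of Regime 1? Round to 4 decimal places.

Posterior ∝ prior × likelihood, so P(k | x) ∝ π_k f_k(x); normalise over all components.
Evaluate each component's likelihood at the observed value:
  L_1 = 1.3·e^(−1.3·0.91) = 1.3·e^(−1.1830) = 0.398266
  L_2 = 2.0·e^(−2.0·0.91) = 2.0·e^(−1.8200) = 0.324052
Prior × likelihood for each component:
  π_1·L_1 = 0.38 × 0.398266 = 0.151341
  π_2·L_2 = 0.62 × 0.324052 = 0.200912
Normaliser: 0.151341 + 0.200912 = 0.352253
Responsibility of Regime 1: 0.151341 / 0.352253 ≈ 0.4296

0.4296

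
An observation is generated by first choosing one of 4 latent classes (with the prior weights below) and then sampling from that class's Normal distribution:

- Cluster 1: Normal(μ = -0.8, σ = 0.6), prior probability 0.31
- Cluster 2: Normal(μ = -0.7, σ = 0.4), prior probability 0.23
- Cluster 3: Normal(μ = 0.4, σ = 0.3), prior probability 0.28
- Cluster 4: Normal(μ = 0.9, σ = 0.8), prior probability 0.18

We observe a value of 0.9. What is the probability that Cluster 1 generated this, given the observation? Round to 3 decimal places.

0.020

By Bayes' theorem, P(k | x) = π_k f_k(x) / Σ_j π_j f_j(x).
Component likelihoods at x = 0.9:
  f_1 = 0.0120102
  f_2 = 0.000334576
  f_3 = 0.33159
  f_4 = 0.498678
Unnormalised posteriors:
  π_1·f_1 = 0.31 × 0.0120102 = 0.00372315
  π_2·f_2 = 0.23 × 0.000334576 = 7.69524e-05
  π_3·f_3 = 0.28 × 0.33159 = 0.0928453
  π_4·f_4 = 0.18 × 0.498678 = 0.089762
Marginal: 0.00372315 + 7.69524e-05 + 0.0928453 + 0.089762 = 0.186407
So the posterior for Cluster 1 is 0.00372315 / 0.186407 ≈ 0.020.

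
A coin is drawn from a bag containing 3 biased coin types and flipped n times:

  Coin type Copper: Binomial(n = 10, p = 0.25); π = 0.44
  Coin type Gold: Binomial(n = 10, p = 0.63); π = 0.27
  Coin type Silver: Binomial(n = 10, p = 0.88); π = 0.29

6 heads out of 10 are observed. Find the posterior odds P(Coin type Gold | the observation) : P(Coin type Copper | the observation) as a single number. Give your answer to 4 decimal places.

9.3084

Since P(k|x) ∝ π_k f_k(x), the posterior odds are π_i f_i(x) / (π_j f_j(x)).
Component likelihoods at x = 6 heads out of 10:
  p_Copper = C(10,6)·0.25^6·0.75^4 = 210·0.000244141·0.316406 = 0.016222
  p_Gold = C(10,6)·0.63^6·0.37^4 = 210·0.0625235·0.0187416 = 0.246076
  p_Silver = C(10,6)·0.88^6·0.12^4 = 210·0.464404·0.00020736 = 0.0202228
Odds = (0.27/0.44) × (0.246076/0.016222) = 0.613636 × 15.1693 ≈ 9.3084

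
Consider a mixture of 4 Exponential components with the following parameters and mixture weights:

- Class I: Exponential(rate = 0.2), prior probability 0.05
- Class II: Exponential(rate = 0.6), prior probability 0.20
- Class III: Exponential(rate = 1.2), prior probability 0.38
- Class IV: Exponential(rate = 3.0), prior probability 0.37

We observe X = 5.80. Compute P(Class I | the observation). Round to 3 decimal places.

0.432

By Bayes' theorem, P(k | x) = π_k f_k(x) / Σ_j π_j f_j(x).
Exponential densities:
  L_I = 0.0626972
  L_II = 0.0184844
  L_III = 0.00113892
  L_IV = 8.32525e-08
Multiply by the mixture weights:
  π_I·L_I = 0.05 × 0.0626972 = 0.00313486
  π_II·L_II = 0.20 × 0.0184844 = 0.00369689
  π_III·L_III = 0.38 × 0.00113892 = 0.000432788
  π_IV·L_IV = 0.37 × 8.32525e-08 = 3.08034e-08
Denominator: 0.00313486 + 0.00369689 + 0.000432788 + 3.08034e-08 = 0.00726457
Responsibility of Class I: 0.00313486 / 0.00726457 ≈ 0.432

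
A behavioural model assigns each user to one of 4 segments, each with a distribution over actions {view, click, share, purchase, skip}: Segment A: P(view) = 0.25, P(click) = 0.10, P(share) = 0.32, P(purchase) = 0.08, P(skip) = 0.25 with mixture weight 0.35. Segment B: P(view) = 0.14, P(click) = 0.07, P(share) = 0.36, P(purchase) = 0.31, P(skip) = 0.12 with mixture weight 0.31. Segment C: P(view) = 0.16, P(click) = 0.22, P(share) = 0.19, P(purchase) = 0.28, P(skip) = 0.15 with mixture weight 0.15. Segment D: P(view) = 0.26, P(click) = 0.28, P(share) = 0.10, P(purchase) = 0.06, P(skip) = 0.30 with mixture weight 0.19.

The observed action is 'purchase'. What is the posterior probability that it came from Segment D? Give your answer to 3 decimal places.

0.064

Apply Bayes' rule: the posterior for each component is proportional to its prior times its likelihood at x.
Component likelihoods at x = 'purchase':
  f_A = P(purchase | comp) = 0.08
  f_B = P(purchase | comp) = 0.31
  f_C = P(purchase | comp) = 0.28
  f_D = P(purchase | comp) = 0.06
Weight by the priors:
  w_A·f_A = 0.35 × 0.08 = 0.028
  w_B·f_B = 0.31 × 0.31 = 0.0961
  w_C·f_C = 0.15 × 0.28 = 0.042
  w_D·f_D = 0.19 × 0.06 = 0.0114
Normaliser: 0.028 + 0.0961 + 0.042 + 0.0114 = 0.1775
P(Segment D | the observation) ≈ 0.064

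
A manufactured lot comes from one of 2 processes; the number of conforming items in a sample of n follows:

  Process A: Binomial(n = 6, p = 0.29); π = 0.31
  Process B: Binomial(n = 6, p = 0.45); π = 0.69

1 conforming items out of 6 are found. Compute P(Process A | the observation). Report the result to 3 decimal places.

Apply Bayes' rule: the posterior for each component is proportional to its prior times its likelihood at x.
Binomial probabilities:
  L_A = 0.313936
  L_B = 0.135887
Multiply by the mixture weights:
  w_A·L_A = 0.31 × 0.313936 = 0.0973201
  w_B·L_B = 0.69 × 0.135887 = 0.0937619
Marginal: 0.0973201 + 0.0937619 = 0.191082
Responsibility of Process A: 0.0973201 / 0.191082 ≈ 0.509

0.509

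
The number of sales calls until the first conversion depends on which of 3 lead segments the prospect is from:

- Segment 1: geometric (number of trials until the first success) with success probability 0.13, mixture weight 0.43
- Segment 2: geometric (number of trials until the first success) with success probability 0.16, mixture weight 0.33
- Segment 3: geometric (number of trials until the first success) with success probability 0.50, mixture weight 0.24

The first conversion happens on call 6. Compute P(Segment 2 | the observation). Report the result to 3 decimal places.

0.411

Apply Bayes' rule: the posterior for each component is proportional to its prior times its likelihood at x.
Component likelihoods at x = 6:
  L_1 = 0.0647947
  L_2 = 0.0669139
  L_3 = 0.015625
Multiply by the mixture weights:
  P(Z=1)·L_1 = 0.43 × 0.0647947 = 0.0278617
  P(Z=2)·L_2 = 0.33 × 0.0669139 = 0.0220816
  P(Z=3)·L_3 = 0.24 × 0.015625 = 0.00375
Evidence: 0.0278617 + 0.0220816 + 0.00375 = 0.0536933
So the posterior for Segment 2 is 0.0220816 / 0.0536933 ≈ 0.411.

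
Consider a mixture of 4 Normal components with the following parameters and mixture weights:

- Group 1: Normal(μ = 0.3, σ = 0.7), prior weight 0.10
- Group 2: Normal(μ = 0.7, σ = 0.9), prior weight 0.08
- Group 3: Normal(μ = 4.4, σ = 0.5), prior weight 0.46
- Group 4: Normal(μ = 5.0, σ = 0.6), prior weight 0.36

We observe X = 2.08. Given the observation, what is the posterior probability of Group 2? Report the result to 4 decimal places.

0.8290

By Bayes' theorem, P(k | x) = w_k f_k(x) / Σ_j w_j f_j(x).
Evaluate each component's likelihood at the observed value:
  p_1 = (1/(0.7·√(2π)))·exp(−(2.08−0.3)²/(2·0.7²)) = 0.569918·exp(-3.23306) = 0.0224756
  p_2 = (1/(0.9·√(2π)))·exp(−(2.08−0.7)²/(2·0.9²)) = 0.443269·exp(-1.17556) = 0.136814
  p_3 = (1/(0.5·√(2π)))·exp(−(2.08−4.4)²/(2·0.5²)) = 0.797885·exp(-10.76480) = 1.68596e-05
  p_4 = (1/(0.6·√(2π)))·exp(−(2.08−5.0)²/(2·0.6²)) = 0.664904·exp(-11.84222) = 4.78351e-06
Prior × likelihood for each component:
  w_1·p_1 = 0.10 × 0.0224756 = 0.00224756
  w_2·p_2 = 0.08 × 0.136814 = 0.0109451
  w_3·p_3 = 0.46 × 1.68596e-05 = 7.75541e-06
  w_4·p_4 = 0.36 × 4.78351e-06 = 1.72207e-06
Marginal: 0.00224756 + 0.0109451 + 7.75541e-06 + 1.72207e-06 = 0.0132022
P(Group 2 | x) = 0.0109451 / 0.0132022 ≈ 0.8290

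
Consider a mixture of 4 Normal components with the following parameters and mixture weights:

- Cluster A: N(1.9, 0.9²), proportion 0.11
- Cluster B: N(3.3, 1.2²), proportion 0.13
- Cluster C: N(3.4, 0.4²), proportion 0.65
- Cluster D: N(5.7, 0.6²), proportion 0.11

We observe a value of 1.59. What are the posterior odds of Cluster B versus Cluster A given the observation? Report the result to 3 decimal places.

Posterior odds = (w_i f_i(x)) / (w_j f_j(x)); the normalising sum cancels.
Component likelihoods at x = 1.59:
  f_A = 0.417739
  f_B = 0.120444
  f_C = 3.56964e-05
  f_D = 4.30197e-11
0.0156577 / 0.0459513 ≈ 0.341

0.341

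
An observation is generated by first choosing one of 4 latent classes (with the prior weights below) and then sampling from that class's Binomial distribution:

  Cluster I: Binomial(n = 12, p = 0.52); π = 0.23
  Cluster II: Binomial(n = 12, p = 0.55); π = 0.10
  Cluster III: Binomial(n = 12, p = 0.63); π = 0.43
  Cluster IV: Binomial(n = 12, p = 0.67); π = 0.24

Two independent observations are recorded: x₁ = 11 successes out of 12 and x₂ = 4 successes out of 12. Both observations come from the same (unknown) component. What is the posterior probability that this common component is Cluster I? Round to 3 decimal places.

Posterior ∝ prior × likelihood, so P(k | x) ∝ w_k f_k(x); normalise over all components.
Since both observations come from the same component, the likelihood for component k is f_k(x₁)·f_k(x₂).
  p_I = [0.00432971] × [0.101988] = 0.000441578
  p_II = [0.00752287] × [0.0761651] = 0.00057298
  p_III = [0.0275505] × [0.0273893] = 0.000754589
  p_IV = [0.0483635] × [0.0140287] = 0.000678475
Prior × likelihood for each component:
  w_I·p_I = 0.23 × 0.000441578 = 0.000101563
  w_II·p_II = 0.10 × 0.00057298 = 5.7298e-05
  w_III·p_III = 0.43 × 0.000754589 = 0.000324473
  w_IV·p_IV = 0.24 × 0.000678475 = 0.000162834
Normaliser: 0.000101563 + 5.7298e-05 + 0.000324473 + 0.000162834 = 0.000646168
P(Cluster I | x₁, x₂) = 0.000101563 / 0.000646168 ≈ 0.157

0.157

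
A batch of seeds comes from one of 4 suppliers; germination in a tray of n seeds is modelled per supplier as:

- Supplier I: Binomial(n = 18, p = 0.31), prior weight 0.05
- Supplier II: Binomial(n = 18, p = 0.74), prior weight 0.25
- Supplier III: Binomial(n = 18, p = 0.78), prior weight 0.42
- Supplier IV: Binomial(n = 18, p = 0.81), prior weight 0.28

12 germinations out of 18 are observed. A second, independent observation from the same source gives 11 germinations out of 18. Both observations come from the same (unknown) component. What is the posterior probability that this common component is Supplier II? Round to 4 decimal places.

Posterior ∝ prior × likelihood, so P(k | x) ∝ π_k f_k(x); normalise over all components.
Since both observations come from the same component, the likelihood for component k is f_k(x₁)·f_k(x₂).
  L_I = [C(18,12)·0.31^12·0.69^6 = 18564·7.87663e-07·0.107918 = 0.001578] × [0.00602112] = 9.50131e-06
  L_II = [C(18,12)·0.74^12·0.26^6 = 18564·0.0269638·0.000308916 = 0.154629] × [0.0931359] = 0.0144016
  L_III = [C(18,12)·0.78^12·0.22^6 = 18564·0.0507149·0.00011338 = 0.106744] × [0.0516124] = 0.00550931
  L_IV = [C(18,12)·0.81^12·0.19^6 = 18564·0.0797664·4.70459e-05 = 0.0696648] × [0.0280134] = 0.00195155
Weight by the priors:
  π_I·L_I = 0.05 × 9.50131e-06 = 4.75065e-07
  π_II·L_II = 0.25 × 0.0144016 = 0.00360039
  π_III·L_III = 0.42 × 0.00550931 = 0.00231391
  π_IV·L_IV = 0.28 × 0.00195155 = 0.000546433
Sum: 4.75065e-07 + 0.00360039 + 0.00231391 + 0.000546433 = 0.00646121
P(Supplier II | data) ≈ 0.5572

0.5572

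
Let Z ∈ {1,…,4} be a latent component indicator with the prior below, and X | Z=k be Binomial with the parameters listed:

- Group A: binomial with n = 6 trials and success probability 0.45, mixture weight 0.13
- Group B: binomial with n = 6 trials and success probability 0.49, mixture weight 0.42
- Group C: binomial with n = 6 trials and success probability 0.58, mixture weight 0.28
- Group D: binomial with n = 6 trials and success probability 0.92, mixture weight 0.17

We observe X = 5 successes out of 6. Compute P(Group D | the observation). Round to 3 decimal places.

P(component k | x) = π_k·f_k(x) / marginal(x), where marginal(x) = Σ_j π_j·f_j(x).
Evaluate each component's likelihood at the observed value:
  f_A = C(6,5)·0.45^5·0.55^1 = 6·0.0184528·0.55 = 0.0608943
  f_B = C(6,5)·0.49^5·0.51^1 = 6·0.0282475·0.51 = 0.0864374
  f_C = C(6,5)·0.58^5·0.42^1 = 6·0.0656357·0.42 = 0.165402
  f_D = C(6,5)·0.92^5·0.08^1 = 6·0.659082·0.08 = 0.316359
Weight by the priors:
  π_A·f_A = 0.13 × 0.0608943 = 0.00791626
  π_B·f_B = 0.42 × 0.0864374 = 0.0363037
  π_C·f_C = 0.28 × 0.165402 = 0.0463125
  π_D·f_D = 0.17 × 0.316359 = 0.0537811
Evidence: 0.00791626 + 0.0363037 + 0.0463125 + 0.0537811 = 0.144314
P(Group D | x) = 0.0537811 / 0.144314 ≈ 0.373

0.373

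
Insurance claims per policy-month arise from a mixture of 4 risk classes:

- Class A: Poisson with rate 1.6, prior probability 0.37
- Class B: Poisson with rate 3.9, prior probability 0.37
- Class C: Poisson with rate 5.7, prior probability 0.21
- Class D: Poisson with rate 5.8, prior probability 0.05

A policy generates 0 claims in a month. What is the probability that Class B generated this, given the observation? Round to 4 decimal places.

0.0902

P(component k | x) = w_k·f_k(x) / marginal(x), where marginal(x) = Σ_j w_j·f_j(x).
Poisson probabilities:
  p_A = e^(−1.6)·1.6^0/0! = 0.201897
  p_B = e^(−3.9)·3.9^0/0! = 0.0202419
  p_C = e^(−5.7)·5.7^0/0! = 0.00334597
  p_D = e^(−5.8)·5.8^0/0! = 0.00302755
Prior × likelihood for each component:
  w_A·p_A = 0.37 × 0.201897 = 0.0747017
  w_B·p_B = 0.37 × 0.0202419 = 0.00748951
  w_C·p_C = 0.21 × 0.00334597 = 0.000702653
  w_D·p_D = 0.05 × 0.00302755 = 0.000151378
Denominator: 0.0747017 + 0.00748951 + 0.000702653 + 0.000151378 = 0.0830452
Responsibility of Class B: 0.00748951 / 0.0830452 ≈ 0.0902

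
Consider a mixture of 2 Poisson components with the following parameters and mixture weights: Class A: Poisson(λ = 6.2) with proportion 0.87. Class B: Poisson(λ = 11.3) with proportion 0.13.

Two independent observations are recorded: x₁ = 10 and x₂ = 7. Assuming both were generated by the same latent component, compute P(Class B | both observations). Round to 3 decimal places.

By Bayes' theorem, P(k | x) = P(Z=k) f_k(x) / Σ_j P(Z=j) f_j(x).
Since both observations come from the same component, the likelihood for component k is f_k(x₁)·f_k(x₂).
  p_A = [0.0469384] × [0.141803] = 0.006656
  p_B = [0.115743] × [0.0577552] = 0.00668474
Unnormalised posteriors:
  P(Z=A)·p_A = 0.87 × 0.006656 = 0.00579072
  P(Z=B)·p_B = 0.13 × 0.00668474 = 0.000869017
Normaliser: 0.00579072 + 0.000869017 = 0.00665974
P(Class B | x) = 0.000869017 / 0.00665974 ≈ 0.130

0.130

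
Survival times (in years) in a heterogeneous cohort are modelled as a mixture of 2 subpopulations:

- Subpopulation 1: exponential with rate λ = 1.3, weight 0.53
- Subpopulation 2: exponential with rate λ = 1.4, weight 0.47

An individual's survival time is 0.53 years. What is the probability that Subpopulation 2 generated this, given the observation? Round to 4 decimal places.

0.4753

Posterior ∝ prior × likelihood, so P(k | x) ∝ π_k f_k(x); normalise over all components.
Exponential densities:
  p_1 = 1.3·e^(−1.3·0.53) = 1.3·e^(−0.6890) = 0.652701
  p_2 = 1.4·e^(−1.4·0.53) = 1.4·e^(−0.7420) = 0.666625
Weight by the priors:
  π_1·p_1 = 0.53 × 0.652701 = 0.345932
  π_2·p_2 = 0.47 × 0.666625 = 0.313314
Sum: 0.345932 + 0.313314 = 0.659245
Responsibility of Subpopulation 2: 0.313314 / 0.659245 ≈ 0.4753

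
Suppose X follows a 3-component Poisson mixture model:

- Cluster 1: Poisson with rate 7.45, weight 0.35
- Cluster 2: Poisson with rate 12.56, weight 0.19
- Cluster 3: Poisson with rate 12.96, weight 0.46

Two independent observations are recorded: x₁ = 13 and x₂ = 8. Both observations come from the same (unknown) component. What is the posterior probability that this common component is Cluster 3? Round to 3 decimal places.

Apply Bayes' rule: the posterior for each component is proportional to its prior times its likelihood at x.
Since both observations come from the same component, the likelihood for component k is f_k(x₁)·f_k(x₂).
  f_1 = [0.0203356] × [0.136847] = 0.00278287
  f_2 = [0.109105] × [0.0539086] = 0.00588172
  f_3 = [0.109933] × [0.0464369] = 0.00510495
Multiply by the mixture weights:
  P(Z=1)·f_1 = 0.35 × 0.00278287 = 0.000974005
  P(Z=2)·f_2 = 0.19 × 0.00588172 = 0.00111753
  P(Z=3)·f_3 = 0.46 × 0.00510495 = 0.00234828
Denominator: 0.000974005 + 0.00111753 + 0.00234828 = 0.00443981
P(Cluster 3 | x₁, x₂) ≈ 0.529

0.529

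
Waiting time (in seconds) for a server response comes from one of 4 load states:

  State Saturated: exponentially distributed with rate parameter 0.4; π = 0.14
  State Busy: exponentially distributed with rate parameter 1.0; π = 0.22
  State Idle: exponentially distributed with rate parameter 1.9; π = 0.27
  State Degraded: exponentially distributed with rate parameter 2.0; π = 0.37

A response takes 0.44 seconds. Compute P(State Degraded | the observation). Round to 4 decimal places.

The responsibility of component k is P(Z=k) f_k(x) divided by Σ_j P(Z=j) f_j(x).
Component likelihoods at x = 0.44 seconds:
  f_Saturated = 0.4·e^(−0.4·0.44) = 0.4·e^(−0.1760) = 0.335447
  f_Busy = 1.0·e^(−1.0·0.44) = 1.0·e^(−0.4400) = 0.644036
  f_Idle = 1.9·e^(−1.9·0.44) = 1.9·e^(−0.8360) = 0.823538
  f_Degraded = 2.0·e^(−2.0·0.44) = 2.0·e^(−0.8800) = 0.829566
Unnormalised posteriors:
  P(Z=Saturated)·f_Saturated = 0.14 × 0.335447 = 0.0469626
  P(Z=Busy)·f_Busy = 0.22 × 0.644036 = 0.141688
  P(Z=Idle)·f_Idle = 0.27 × 0.823538 = 0.222355
  P(Z=Degraded)·f_Degraded = 0.37 × 0.829566 = 0.306939
Sum: 0.0469626 + 0.141688 + 0.222355 + 0.306939 = 0.717945
So the posterior for State Degraded is 0.306939 / 0.717945 ≈ 0.4275.

0.4275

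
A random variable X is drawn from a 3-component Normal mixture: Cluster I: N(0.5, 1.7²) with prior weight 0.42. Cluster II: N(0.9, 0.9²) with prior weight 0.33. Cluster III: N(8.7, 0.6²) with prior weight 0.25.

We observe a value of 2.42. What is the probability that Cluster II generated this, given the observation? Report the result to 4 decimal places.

P(component k | x) = P(Z=k)·f_k(x) / marginal(x), where marginal(x) = Σ_j P(Z=j)·f_j(x).
Evaluate each component's likelihood at the observed value:
  p_I = (1/(1.7·√(2π)))·exp(−(2.42−0.5)²/(2·1.7²)) = 0.234672·exp(-0.63779) = 0.124015
  p_II = (1/(0.9·√(2π)))·exp(−(2.42−0.9)²/(2·0.9²)) = 0.443269·exp(-1.42617) = 0.106485
  p_III = (1/(0.6·√(2π)))·exp(−(2.42−8.7)²/(2·0.6²)) = 0.664904·exp(-54.77556) = 1.08153e-24
Prior × likelihood for each component:
  P(Z=I)·p_I = 0.42 × 0.124015 = 0.0520863
  P(Z=II)·p_II = 0.33 × 0.106485 = 0.0351401
  P(Z=III)·p_III = 0.25 × 1.08153e-24 = 2.70382e-25
Marginal: 0.0520863 + 0.0351401 + 2.70382e-25 = 0.0872264
So the posterior for Cluster II is 0.0351401 / 0.0872264 ≈ 0.4029.

0.4029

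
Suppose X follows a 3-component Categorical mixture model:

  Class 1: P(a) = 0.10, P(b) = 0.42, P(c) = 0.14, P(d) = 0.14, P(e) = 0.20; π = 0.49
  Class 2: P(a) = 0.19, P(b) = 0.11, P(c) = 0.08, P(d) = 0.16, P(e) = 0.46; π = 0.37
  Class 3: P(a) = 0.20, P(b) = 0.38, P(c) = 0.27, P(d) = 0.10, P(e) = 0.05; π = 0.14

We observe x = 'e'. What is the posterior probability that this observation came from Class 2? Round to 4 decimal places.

0.6185

Posterior ∝ prior × likelihood, so P(k | x) ∝ w_k f_k(x); normalise over all components.
Categorical probabilities:
  f_1 = P(e | comp) = 0.20
  f_2 = P(e | comp) = 0.46
  f_3 = P(e | comp) = 0.05
Weight by the priors:
  w_1·f_1 = 0.49 × 0.2 = 0.098
  w_2·f_2 = 0.37 × 0.46 = 0.1702
  w_3·f_3 = 0.14 × 0.05 = 0.007
Denominator: 0.098 + 0.1702 + 0.007 = 0.2752
P(Class 2 | 'e') = 0.1702 / 0.2752 ≈ 0.6185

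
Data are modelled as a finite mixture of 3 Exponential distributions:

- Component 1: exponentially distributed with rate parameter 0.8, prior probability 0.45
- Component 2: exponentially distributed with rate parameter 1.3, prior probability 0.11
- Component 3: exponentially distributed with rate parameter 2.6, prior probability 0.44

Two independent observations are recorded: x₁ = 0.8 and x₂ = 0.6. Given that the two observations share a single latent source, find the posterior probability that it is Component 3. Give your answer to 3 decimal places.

By Bayes' theorem, P(k | x) = P(Z=k) f_k(x) / Σ_j P(Z=j) f_j(x).
Since both observations come from the same component, the likelihood for component k is f_k(x₁)·f_k(x₂).
  p_1 = [0.8·e^(−0.8·0.8) = 0.8·e^(−0.6400) = 0.421834] × [0.495027] = 0.208819
  p_2 = [1.3·e^(−1.3·0.8) = 1.3·e^(−1.0400) = 0.459491] × [0.595928] = 0.273824
  p_3 = [2.6·e^(−2.6·0.8) = 2.6·e^(−2.0800) = 0.324819] × [0.546354] = 0.177466
Multiply by the mixture weights:
  P(Z=1)·p_1 = 0.45 × 0.208819 = 0.0939686
  P(Z=2)·p_2 = 0.11 × 0.273824 = 0.0301206
  P(Z=3)·p_3 = 0.44 × 0.177466 = 0.078085
Sum: 0.0939686 + 0.0301206 + 0.078085 = 0.202174
P(Component 3 | x₁, x₂) = 0.078085 / 0.202174 ≈ 0.386

0.386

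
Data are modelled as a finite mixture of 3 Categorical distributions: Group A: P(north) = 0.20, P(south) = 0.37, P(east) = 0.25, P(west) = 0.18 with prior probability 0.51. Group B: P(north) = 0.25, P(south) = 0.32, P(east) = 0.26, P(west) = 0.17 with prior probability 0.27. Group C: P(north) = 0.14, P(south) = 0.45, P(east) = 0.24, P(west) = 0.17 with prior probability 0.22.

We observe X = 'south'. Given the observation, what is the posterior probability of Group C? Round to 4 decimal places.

0.2646

Posterior ∝ prior × likelihood, so P(k | x) ∝ P(Z=k) f_k(x); normalise over all components.
Component likelihoods at x = 'south':
  L_A = P(south | comp) = 0.37
  L_B = P(south | comp) = 0.32
  L_C = P(south | comp) = 0.45
Prior × likelihood for each component:
  P(Z=A)·L_A = 0.51 × 0.37 = 0.1887
  P(Z=B)·L_B = 0.27 × 0.32 = 0.0864
  P(Z=C)·L_C = 0.22 × 0.45 = 0.099
Sum: 0.1887 + 0.0864 + 0.099 = 0.3741
So the posterior for Group C is 0.099 / 0.3741 ≈ 0.2646.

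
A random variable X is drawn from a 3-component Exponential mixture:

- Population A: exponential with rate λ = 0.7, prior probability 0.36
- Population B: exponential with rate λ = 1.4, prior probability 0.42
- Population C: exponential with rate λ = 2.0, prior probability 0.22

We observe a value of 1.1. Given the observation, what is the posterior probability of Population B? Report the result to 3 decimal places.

0.432

P(component k | x) = π_k·f_k(x) / marginal(x), where marginal(x) = Σ_j π_j·f_j(x).
Evaluate each component's likelihood at the observed value:
  L_A = 0.324109
  L_B = 0.300134
  L_C = 0.221606
Weight by the priors:
  π_A·L_A = 0.36 × 0.324109 = 0.116679
  π_B·L_B = 0.42 × 0.300134 = 0.126056
  π_C·L_C = 0.22 × 0.221606 = 0.0487534
Evidence: 0.116679 + 0.126056 + 0.0487534 = 0.291489
P(Population B | 1.1) ≈ 0.432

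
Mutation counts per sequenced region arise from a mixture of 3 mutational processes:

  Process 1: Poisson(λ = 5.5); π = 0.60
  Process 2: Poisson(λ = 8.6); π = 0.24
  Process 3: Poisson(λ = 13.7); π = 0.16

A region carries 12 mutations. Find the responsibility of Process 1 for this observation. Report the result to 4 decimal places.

0.1108

Posterior ∝ prior × likelihood, so P(k | x) ∝ π_k f_k(x); normalise over all components.
Evaluate each component's likelihood at the observed value:
  f_1 = e^(−5.5)·5.5^12/12! = 0.00653726
  f_2 = e^(−8.6)·8.6^12/12! = 0.0629089
  f_3 = e^(−13.7)·13.7^12/12! = 0.102441
Weight by the priors:
  π_1·f_1 = 0.60 × 0.00653726 = 0.00392236
  π_2·f_2 = 0.24 × 0.0629089 = 0.0150981
  π_3·f_3 = 0.16 × 0.102441 = 0.0163906
Sum: 0.00392236 + 0.0150981 + 0.0163906 = 0.0354111
P(Process 1 | data) = 0.00392236 / 0.0354111 ≈ 0.1108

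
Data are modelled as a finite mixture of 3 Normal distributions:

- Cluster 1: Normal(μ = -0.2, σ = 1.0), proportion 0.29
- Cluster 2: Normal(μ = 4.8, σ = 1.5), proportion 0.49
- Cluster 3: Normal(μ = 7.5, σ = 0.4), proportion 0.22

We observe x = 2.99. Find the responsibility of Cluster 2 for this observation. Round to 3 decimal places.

0.989

By Bayes' theorem, P(k | x) = π_k f_k(x) / Σ_j π_j f_j(x).
Normal densities:
  L_1 = (1/(1.0·√(2π)))·exp(−(2.99−-0.2)²/(2·1.0²)) = 0.398942·exp(-5.08805) = 0.00246149
  L_2 = (1/(1.5·√(2π)))·exp(−(2.99−4.8)²/(2·1.5²)) = 0.265962·exp(-0.72802) = 0.128423
  L_3 = (1/(0.4·√(2π)))·exp(−(2.99−7.5)²/(2·0.4²)) = 0.997356·exp(-63.56281) = 2.47669e-28
Weight by the priors:
  π_1·L_1 = 0.29 × 0.00246149 = 0.000713832
  π_2·L_2 = 0.49 × 0.128423 = 0.0629273
  π_3·L_3 = 0.22 × 2.47669e-28 = 5.44871e-29
Sum: 0.000713832 + 0.0629273 + 5.44871e-29 = 0.0636411
P(Cluster 2 | the observation) ≈ 0.989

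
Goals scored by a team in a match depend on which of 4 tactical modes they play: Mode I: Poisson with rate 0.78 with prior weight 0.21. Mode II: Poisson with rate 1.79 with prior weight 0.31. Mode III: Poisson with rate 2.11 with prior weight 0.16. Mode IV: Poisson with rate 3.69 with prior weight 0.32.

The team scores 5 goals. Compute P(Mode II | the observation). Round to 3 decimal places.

0.131

The responsibility of component k is π_k f_k(x) divided by Σ_j π_j f_j(x).
Poisson probabilities:
  p_I = e^(−0.78)·0.78^5/5! = 0.00110292
  p_II = e^(−1.79)·1.79^5/5! = 0.025568
  p_III = e^(−2.11)·2.11^5/5! = 0.0422542
  p_IV = e^(−3.69)·3.69^5/5! = 0.142365
Prior × likelihood for each component:
  π_I·p_I = 0.21 × 0.00110292 = 0.000231612
  π_II·p_II = 0.31 × 0.025568 = 0.00792608
  π_III·p_III = 0.16 × 0.0422542 = 0.00676067
  π_IV·p_IV = 0.32 × 0.142365 = 0.0455569
Evidence: 0.000231612 + 0.00792608 + 0.00676067 + 0.0455569 = 0.0604752
Responsibility of Mode II: 0.00792608 / 0.0604752 ≈ 0.131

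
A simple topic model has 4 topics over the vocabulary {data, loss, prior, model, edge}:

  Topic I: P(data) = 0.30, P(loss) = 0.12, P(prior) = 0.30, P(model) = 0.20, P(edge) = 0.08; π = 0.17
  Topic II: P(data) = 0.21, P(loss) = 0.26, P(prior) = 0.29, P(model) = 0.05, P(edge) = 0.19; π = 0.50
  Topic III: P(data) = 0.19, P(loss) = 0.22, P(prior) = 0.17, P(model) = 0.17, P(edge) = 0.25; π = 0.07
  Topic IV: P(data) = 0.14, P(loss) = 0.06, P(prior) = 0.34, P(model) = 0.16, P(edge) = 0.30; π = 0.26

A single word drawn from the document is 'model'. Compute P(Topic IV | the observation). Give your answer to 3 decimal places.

0.370

Posterior ∝ prior × likelihood, so P(k | x) ∝ P(Z=k) f_k(x); normalise over all components.
Component likelihoods at x = 'model':
  f_I = P(model | comp) = 0.20
  f_II = P(model | comp) = 0.05
  f_III = P(model | comp) = 0.17
  f_IV = P(model | comp) = 0.16
Multiply by the mixture weights:
  P(Z=I)·f_I = 0.17 × 0.2 = 0.034
  P(Z=II)·f_II = 0.50 × 0.05 = 0.025
  P(Z=III)·f_III = 0.07 × 0.17 = 0.0119
  P(Z=IV)·f_IV = 0.26 × 0.16 = 0.0416
Sum: 0.034 + 0.025 + 0.0119 + 0.0416 = 0.1125
Responsibility of Topic IV: 0.0416 / 0.1125 ≈ 0.370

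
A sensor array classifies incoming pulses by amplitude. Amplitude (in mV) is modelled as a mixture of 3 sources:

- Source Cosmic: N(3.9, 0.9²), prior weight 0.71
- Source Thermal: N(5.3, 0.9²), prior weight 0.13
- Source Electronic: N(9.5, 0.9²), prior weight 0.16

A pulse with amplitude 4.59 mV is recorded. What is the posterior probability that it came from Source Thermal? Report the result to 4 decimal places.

0.1525

Posterior ∝ prior × likelihood, so P(k | x) ∝ w_k f_k(x); normalise over all components.
Component likelihoods at x = 4.59 mV:
  f_Cosmic = (1/(0.9·√(2π)))·exp(−(4.59−3.9)²/(2·0.9²)) = 0.443269·exp(-0.29389) = 0.330395
  f_Thermal = (1/(0.9·√(2π)))·exp(−(4.59−5.3)²/(2·0.9²)) = 0.443269·exp(-0.31117) = 0.324733
  f_Electronic = (1/(0.9·√(2π)))·exp(−(4.59−9.5)²/(2·0.9²)) = 0.443269·exp(-14.88154) = 1.5265e-07
Prior × likelihood for each component:
  w_Cosmic·f_Cosmic = 0.71 × 0.330395 = 0.23458
  w_Thermal·f_Thermal = 0.13 × 0.324733 = 0.0422153
  w_Electronic·f_Electronic = 0.16 × 1.5265e-07 = 2.44239e-08
Evidence: 0.23458 + 0.0422153 + 2.44239e-08 = 0.276796
So the posterior for Source Thermal is 0.0422153 / 0.276796 ≈ 0.1525.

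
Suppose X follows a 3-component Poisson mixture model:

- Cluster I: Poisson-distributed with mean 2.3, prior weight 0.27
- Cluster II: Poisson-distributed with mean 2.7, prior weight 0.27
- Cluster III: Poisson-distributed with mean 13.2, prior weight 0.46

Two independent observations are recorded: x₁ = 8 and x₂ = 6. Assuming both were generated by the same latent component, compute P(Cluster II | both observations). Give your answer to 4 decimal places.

By Bayes' theorem, P(k | x) = π_k f_k(x) / Σ_j π_j f_j(x).
Since both observations come from the same component, the likelihood for component k is f_k(x₁)·f_k(x₂).
  f_I = [0.00194726] × [0.0206138] = 4.01404e-05
  f_II = [0.00470755] × [0.0361622] = 0.000170235
  f_III = [0.0423042] × [0.0135964] = 0.000575185
Weight by the priors:
  π_I·f_I = 0.27 × 4.01404e-05 = 1.08379e-05
  π_II·f_II = 0.27 × 0.000170235 = 4.59635e-05
  π_III·f_III = 0.46 × 0.000575185 = 0.000264585
Evidence: 1.08379e-05 + 4.59635e-05 + 0.000264585 = 0.000321387
P(Cluster II | x) = 4.59635e-05 / 0.000321387 ≈ 0.1430

0.1430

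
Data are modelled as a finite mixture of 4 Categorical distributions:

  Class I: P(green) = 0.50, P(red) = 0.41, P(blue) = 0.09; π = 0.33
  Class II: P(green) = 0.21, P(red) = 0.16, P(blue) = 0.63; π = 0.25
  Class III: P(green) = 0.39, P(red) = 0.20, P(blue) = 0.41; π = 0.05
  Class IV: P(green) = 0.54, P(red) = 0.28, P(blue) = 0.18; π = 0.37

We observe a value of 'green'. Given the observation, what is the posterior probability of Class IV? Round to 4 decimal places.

P(component k | x) = P(Z=k)·f_k(x) / marginal(x), where marginal(x) = Σ_j P(Z=j)·f_j(x).
Component likelihoods at x = 'green':
  L_I = 0.5
  L_II = 0.21
  L_III = 0.39
  L_IV = 0.54
Weight by the priors:
  P(Z=I)·L_I = 0.33 × 0.5 = 0.165
  P(Z=II)·L_II = 0.25 × 0.21 = 0.0525
  P(Z=III)·L_III = 0.05 × 0.39 = 0.0195
  P(Z=IV)·L_IV = 0.37 × 0.54 = 0.1998
Denominator: 0.165 + 0.0525 + 0.0195 + 0.1998 = 0.4368
So the posterior for Class IV is 0.1998 / 0.4368 ≈ 0.4574.

0.4574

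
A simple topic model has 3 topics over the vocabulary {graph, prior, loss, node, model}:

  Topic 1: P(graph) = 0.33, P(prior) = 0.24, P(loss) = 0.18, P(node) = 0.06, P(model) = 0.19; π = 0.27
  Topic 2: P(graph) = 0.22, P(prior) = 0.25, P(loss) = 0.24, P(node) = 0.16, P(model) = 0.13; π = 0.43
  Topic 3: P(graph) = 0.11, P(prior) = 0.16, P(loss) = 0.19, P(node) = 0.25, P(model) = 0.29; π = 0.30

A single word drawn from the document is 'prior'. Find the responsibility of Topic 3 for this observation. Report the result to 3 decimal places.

The responsibility of component k is w_k f_k(x) divided by Σ_j w_j f_j(x).
Component likelihoods at x = 'prior':
  p_1 = 0.24
  p_2 = 0.25
  p_3 = 0.16
Multiply by the mixture weights:
  w_1·p_1 = 0.27 × 0.24 = 0.0648
  w_2·p_2 = 0.43 × 0.25 = 0.1075
  w_3·p_3 = 0.30 × 0.16 = 0.048
Sum: 0.0648 + 0.1075 + 0.048 = 0.2203
So the posterior for Topic 3 is 0.048 / 0.2203 ≈ 0.218.

0.218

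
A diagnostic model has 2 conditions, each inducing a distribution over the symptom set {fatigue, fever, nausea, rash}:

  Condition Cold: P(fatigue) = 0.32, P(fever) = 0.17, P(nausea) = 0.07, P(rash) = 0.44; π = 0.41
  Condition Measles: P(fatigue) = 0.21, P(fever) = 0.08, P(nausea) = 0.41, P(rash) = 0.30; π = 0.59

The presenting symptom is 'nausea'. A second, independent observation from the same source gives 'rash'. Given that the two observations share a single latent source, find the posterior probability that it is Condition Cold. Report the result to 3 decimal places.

0.148

The responsibility of component k is w_k f_k(x) divided by Σ_j w_j f_j(x).
Since both observations come from the same component, the likelihood for component k is f_k(x₁)·f_k(x₂).
  f_Cold = [P(nausea | comp) = 0.07] × [0.44] = 0.0308
  f_Measles = [P(nausea | comp) = 0.41] × [0.3] = 0.123
Multiply by the mixture weights:
  w_Cold·f_Cold = 0.41 × 0.0308 = 0.012628
  w_Measles·f_Measles = 0.59 × 0.123 = 0.07257
Denominator: 0.012628 + 0.07257 = 0.085198
Responsibility of Condition Cold: 0.012628 / 0.085198 ≈ 0.148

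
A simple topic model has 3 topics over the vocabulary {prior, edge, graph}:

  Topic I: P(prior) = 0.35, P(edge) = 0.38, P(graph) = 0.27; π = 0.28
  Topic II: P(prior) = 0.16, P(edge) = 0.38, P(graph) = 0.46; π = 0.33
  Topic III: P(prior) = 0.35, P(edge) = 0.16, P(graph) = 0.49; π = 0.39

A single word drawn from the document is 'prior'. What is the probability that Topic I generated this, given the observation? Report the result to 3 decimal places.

0.341

Posterior ∝ prior × likelihood, so P(k | x) ∝ π_k f_k(x); normalise over all components.
Component likelihoods at x = 'prior':
  f_I = P(prior | comp) = 0.35
  f_II = P(prior | comp) = 0.16
  f_III = P(prior | comp) = 0.35
Weight by the priors:
  π_I·f_I = 0.28 × 0.35 = 0.098
  π_II·f_II = 0.33 × 0.16 = 0.0528
  π_III·f_III = 0.39 × 0.35 = 0.1365
Denominator: 0.098 + 0.0528 + 0.1365 = 0.2873
P(Topic I | data) ≈ 0.341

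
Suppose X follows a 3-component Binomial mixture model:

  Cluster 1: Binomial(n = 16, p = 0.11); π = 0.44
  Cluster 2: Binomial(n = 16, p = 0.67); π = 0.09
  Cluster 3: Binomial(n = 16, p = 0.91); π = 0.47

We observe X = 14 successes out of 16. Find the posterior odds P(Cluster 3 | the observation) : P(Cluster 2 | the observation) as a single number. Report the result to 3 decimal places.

The posterior odds equal the prior odds times the likelihood ratio: (π_i/π_j)·(f_i(x)/f_j(x)).
Component likelihoods at x = 14 successes out of 16:
  p_1 = C(16,14)·0.11^14·0.89^2 = 120·3.7975e-14·0.7921 = 3.6096e-12
  p_2 = C(16,14)·0.67^14·0.33^2 = 120·0.00367322·0.1089 = 0.0480017
  p_3 = C(16,14)·0.91^14·0.09^2 = 120·0.267042·0.0081 = 0.259565
Odds = (0.47/0.09) × (0.259565/0.0480017) = 5.22222 × 5.40741 ≈ 28.239

28.239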